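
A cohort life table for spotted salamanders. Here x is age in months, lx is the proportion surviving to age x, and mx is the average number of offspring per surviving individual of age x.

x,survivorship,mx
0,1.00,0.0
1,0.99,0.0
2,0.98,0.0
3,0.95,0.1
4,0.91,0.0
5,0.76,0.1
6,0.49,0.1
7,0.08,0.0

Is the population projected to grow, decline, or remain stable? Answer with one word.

declining

R0 = Σ lx·mx = 0 + 0 + 0 + 0.095 + 0 + 0.076 + 0.049 + 0 = 0.22
R0 < 1, so the population is declining.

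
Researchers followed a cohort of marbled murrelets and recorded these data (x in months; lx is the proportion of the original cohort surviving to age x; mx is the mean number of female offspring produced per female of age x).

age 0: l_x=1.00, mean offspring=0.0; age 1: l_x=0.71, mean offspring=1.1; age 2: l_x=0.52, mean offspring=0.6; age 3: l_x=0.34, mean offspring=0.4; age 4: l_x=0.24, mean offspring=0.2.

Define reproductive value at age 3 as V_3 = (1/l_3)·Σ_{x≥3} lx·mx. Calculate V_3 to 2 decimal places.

0.54

lx·mx for x ≥ 3: 0.136, 0.048 → sum = 0.184
V_3 = 0.184 / l_3 = 0.184 / 0.34 = 0.541176… → 0.54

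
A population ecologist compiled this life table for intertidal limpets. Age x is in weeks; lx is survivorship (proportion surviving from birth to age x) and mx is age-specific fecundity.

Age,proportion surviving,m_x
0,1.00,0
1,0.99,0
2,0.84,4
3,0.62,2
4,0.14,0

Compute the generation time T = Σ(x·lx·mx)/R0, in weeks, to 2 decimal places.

2.27

lx·mx: 0, 0, 3.36, 1.24, 0 → R0 = 4.6
x·lx·mx: 0, 0, 6.72, 3.72, 0 → Σ = 10.44
T = 10.44 / 4.6 = 2.269565… → 2.27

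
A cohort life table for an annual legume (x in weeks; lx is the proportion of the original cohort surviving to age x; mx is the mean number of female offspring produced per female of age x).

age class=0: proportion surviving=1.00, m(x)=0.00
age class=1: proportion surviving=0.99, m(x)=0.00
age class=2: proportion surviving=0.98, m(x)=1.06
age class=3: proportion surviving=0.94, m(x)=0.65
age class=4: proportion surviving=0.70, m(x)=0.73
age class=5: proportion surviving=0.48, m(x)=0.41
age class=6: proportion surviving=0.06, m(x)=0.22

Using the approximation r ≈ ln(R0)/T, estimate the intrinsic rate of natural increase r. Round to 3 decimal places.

R0 = Σ lx·mx = 0 + 0 + 1.0388 + 0.611 + 0.511 + 0.1968 + 0.0132 = 2.3708
Σ x·lx·mx = 7.0178; T = 7.0178/2.3708 = 2.9601…
r ≈ ln(R0)/T = ln(2.3708)/2.9601… = 0.29162… → 0.292

0.292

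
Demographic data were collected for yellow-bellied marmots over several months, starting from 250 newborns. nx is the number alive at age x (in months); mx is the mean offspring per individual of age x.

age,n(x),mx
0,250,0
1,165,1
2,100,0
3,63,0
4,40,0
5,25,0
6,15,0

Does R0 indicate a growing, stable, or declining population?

lx = nx/n0 = nx/250: 1, 0.66, 0.4, 0.252, 0.16, 0.1, 0.06
R0 = Σ lx·mx = 0 + 0.66 + 0 + 0 + 0 + 0 + 0 = 0.66
R0 < 1, so the population is declining.

declining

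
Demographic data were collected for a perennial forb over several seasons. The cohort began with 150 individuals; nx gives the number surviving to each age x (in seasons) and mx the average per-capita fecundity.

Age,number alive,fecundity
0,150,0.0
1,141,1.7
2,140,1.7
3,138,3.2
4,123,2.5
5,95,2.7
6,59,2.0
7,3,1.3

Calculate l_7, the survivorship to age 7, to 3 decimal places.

0.020

l_7 = n_7/n_0 = 3/150 = 0.02 → 0.020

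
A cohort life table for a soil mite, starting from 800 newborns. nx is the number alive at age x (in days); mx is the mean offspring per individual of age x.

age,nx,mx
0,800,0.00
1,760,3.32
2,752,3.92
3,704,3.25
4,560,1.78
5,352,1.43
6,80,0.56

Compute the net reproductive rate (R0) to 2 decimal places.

11.63

lx = nx/n0 = nx/800: 1, 0.95, 0.94, 0.88, 0.7, 0.44, 0.1
lx·mx by age: 0, 3.154, 3.6848, 2.86, 1.246, 0.6292, 0.056
R0 = Σ lx·mx = 11.63 → 11.63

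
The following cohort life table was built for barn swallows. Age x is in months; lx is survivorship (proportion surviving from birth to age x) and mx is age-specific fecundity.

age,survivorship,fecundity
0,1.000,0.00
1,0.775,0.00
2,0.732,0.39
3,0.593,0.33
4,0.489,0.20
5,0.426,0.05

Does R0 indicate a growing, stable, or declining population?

declining

R0 = Σ lx·mx = 0 + 0 + 0.28548 + 0.19569 + 0.0978 + 0.0213 = 0.60027
R0 < 1, so the population is declining.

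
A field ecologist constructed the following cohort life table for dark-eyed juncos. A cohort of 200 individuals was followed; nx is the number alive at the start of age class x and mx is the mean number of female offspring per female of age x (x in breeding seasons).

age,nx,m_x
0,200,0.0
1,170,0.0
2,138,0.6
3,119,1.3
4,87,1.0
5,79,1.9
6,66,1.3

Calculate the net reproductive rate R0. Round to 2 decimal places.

lx = nx/n0 = nx/200: 1, 0.85, 0.69, 0.595, 0.435, 0.395, 0.33
lx·mx by age: 0, 0, 0.414, 0.7735, 0.435, 0.7505, 0.429
R0 = Σ lx·mx = 2.802 → 2.80

2.80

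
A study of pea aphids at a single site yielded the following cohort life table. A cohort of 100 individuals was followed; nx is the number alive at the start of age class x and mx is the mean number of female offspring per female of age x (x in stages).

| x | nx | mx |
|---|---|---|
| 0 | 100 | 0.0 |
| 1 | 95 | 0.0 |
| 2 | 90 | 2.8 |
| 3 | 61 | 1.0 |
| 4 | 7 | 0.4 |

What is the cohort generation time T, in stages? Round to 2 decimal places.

2.21

lx = nx/n0 = nx/100: 1, 0.95, 0.9, 0.61, 0.07
lx·mx: 0, 0, 2.52, 0.61, 0.028 → R0 = 3.158
x·lx·mx: 0, 0, 5.04, 1.83, 0.112 → Σ = 6.982
T = 6.982 / 3.158 = 2.210893… → 2.21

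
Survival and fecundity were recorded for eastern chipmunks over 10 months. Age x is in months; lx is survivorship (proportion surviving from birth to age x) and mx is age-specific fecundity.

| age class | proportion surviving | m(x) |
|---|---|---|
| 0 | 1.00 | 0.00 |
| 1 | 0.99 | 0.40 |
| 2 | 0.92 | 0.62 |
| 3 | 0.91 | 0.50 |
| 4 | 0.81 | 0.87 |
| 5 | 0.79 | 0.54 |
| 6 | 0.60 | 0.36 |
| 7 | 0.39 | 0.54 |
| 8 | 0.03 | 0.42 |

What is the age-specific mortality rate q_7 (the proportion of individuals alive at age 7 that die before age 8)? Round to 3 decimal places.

0.923

q_7 = (l_7 − l_8) / l_7 = (0.39 − 0.03) / 0.39
     = 0.36 / 0.39 = 0.923077… → 0.923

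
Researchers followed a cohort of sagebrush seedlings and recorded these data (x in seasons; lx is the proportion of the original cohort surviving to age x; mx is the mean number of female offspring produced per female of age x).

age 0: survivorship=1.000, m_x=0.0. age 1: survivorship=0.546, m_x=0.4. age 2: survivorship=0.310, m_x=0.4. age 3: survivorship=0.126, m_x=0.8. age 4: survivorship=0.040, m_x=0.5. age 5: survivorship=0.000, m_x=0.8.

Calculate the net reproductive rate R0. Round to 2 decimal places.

lx·mx by age: 0, 0.2184, 0.124, 0.1008, 0.02, 0
R0 = Σ lx·mx = 0.4632 → 0.46

0.46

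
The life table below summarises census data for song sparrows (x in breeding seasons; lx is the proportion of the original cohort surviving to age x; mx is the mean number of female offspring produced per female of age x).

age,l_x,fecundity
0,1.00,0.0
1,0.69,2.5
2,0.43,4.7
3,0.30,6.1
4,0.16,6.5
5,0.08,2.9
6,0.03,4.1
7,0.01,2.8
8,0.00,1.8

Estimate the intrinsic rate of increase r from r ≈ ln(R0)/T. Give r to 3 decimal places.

R0 = Σ lx·mx = 0 + 1.725 + 2.021 + 1.83 + 1.04 + 0.232 + 0.123 + 0.028 + 0 = 6.999
Σ x·lx·mx = 17.511; T = 17.511/6.999 = 2.50193…
r ≈ ln(R0)/T = ln(6.999)/2.50193… = 0.77771… → 0.778

0.778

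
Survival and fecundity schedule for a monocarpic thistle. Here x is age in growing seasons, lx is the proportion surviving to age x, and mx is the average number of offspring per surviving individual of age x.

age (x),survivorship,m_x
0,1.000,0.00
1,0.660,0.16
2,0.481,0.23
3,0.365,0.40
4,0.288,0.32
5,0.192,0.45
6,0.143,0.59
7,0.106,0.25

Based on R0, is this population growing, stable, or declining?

R0 = Σ lx·mx = 0 + 0.1056 + 0.11063 + 0.146 + 0.09216 + 0.0864 + 0.08437 + 0.0265 = 0.65166
R0 < 1, so the population is declining.

declining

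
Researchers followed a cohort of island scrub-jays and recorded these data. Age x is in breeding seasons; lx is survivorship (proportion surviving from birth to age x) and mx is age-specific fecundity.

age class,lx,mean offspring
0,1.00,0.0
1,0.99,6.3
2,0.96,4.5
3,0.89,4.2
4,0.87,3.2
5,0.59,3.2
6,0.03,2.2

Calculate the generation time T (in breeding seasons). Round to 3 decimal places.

lx·mx: 0, 6.237, 4.32, 3.738, 2.784, 1.888, 0.066 → R0 = 19.033
x·lx·mx: 0, 6.237, 8.64, 11.214, 11.136, 9.44, 0.396 → Σ = 47.063
T = 47.063 / 19.033 = 2.472705… → 2.473

2.473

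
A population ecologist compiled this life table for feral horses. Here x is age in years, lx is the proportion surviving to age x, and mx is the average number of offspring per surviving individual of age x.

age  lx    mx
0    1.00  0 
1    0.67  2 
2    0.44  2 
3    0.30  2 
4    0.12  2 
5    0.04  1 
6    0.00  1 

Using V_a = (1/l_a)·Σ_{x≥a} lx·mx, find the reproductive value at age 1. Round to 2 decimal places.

4.63

lx·mx for x ≥ 1: 1.34, 0.88, 0.6, 0.24, 0.04, 0 → sum = 3.1
V_1 = 3.1 / l_1 = 3.1 / 0.67 = 4.626866… → 4.63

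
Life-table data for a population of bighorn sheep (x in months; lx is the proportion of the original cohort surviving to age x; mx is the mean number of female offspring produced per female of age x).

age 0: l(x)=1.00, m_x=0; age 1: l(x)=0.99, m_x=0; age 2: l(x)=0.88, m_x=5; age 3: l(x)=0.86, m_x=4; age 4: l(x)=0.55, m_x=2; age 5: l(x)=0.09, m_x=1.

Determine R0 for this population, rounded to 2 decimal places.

lx·mx by age: 0, 0, 4.4, 3.44, 1.1, 0.09
R0 = Σ lx·mx = 9.03 → 9.03

9.03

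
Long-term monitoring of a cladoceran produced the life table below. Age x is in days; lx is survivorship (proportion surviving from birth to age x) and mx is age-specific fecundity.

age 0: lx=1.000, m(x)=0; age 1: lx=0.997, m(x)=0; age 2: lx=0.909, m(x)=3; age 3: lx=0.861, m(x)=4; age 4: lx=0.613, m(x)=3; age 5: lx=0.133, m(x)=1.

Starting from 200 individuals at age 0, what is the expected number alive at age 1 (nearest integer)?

Expected survivors = N0 · l_1 = 200 × 0.997 = 199.4 → 199

199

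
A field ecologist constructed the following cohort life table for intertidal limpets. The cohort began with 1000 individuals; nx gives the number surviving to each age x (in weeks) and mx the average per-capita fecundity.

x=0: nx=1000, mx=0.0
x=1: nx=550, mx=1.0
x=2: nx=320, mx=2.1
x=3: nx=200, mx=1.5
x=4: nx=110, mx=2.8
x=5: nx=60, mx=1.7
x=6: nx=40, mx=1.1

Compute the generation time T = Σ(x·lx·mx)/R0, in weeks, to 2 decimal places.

2.43

lx = nx/n0 = nx/1000: 1, 0.55, 0.32, 0.2, 0.11, 0.06, 0.04
lx·mx: 0, 0.55, 0.672, 0.3, 0.308, 0.102, 0.044 → R0 = 1.976
x·lx·mx: 0, 0.55, 1.344, 0.9, 1.232, 0.51, 0.264 → Σ = 4.8
T = 4.8 / 1.976 = 2.42915… → 2.43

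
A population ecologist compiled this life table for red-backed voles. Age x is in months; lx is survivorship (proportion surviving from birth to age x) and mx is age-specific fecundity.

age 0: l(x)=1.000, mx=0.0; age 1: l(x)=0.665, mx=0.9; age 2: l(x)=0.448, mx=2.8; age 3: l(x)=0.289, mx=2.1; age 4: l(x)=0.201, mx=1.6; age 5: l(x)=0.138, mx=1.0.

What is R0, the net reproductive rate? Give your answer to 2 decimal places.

2.92

lx·mx by age: 0, 0.5985, 1.2544, 0.6069, 0.3216, 0.138
R0 = Σ lx·mx = 2.9194 → 2.92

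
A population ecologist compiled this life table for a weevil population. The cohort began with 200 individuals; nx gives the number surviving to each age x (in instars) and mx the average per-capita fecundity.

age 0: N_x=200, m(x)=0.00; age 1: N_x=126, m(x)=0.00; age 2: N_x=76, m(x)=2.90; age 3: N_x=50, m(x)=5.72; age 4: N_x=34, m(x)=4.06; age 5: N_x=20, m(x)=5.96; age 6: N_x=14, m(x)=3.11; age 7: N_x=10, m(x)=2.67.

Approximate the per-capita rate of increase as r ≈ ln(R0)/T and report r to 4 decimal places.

0.4112

lx = nx/n0 = nx/200: 1, 0.63, 0.38, 0.25, 0.17, 0.1, 0.07, 0.05
R0 = Σ lx·mx = 0 + 0 + 1.102 + 1.43 + 0.6902 + 0.596 + 0.2177 + 0.1335 = 4.1694
Σ x·lx·mx = 14.4755; T = 14.4755/4.1694 = 3.47184…
r ≈ ln(R0)/T = ln(4.1694)/3.47184… = 0.411243… → 0.4112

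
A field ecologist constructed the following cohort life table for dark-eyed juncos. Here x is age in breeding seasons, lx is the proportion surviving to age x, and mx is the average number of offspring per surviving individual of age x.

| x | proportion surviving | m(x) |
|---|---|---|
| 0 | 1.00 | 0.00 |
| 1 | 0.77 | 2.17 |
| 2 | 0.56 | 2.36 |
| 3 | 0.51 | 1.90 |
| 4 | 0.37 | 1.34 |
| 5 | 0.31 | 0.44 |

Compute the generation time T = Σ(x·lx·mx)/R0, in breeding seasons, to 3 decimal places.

2.152

lx·mx: 0, 1.6709, 1.3216, 0.969, 0.4958, 0.1364 → R0 = 4.5937
x·lx·mx: 0, 1.6709, 2.6432, 2.907, 1.9832, 0.682 → Σ = 9.8863
T = 9.8863 / 4.5937 = 2.152143… → 2.152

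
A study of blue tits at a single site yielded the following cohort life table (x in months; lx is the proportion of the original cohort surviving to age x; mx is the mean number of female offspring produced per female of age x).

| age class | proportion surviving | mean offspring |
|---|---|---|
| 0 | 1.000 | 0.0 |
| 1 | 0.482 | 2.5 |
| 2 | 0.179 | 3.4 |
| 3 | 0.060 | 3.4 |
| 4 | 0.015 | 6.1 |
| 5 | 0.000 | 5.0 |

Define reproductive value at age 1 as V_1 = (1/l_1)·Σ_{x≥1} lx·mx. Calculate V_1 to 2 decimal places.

4.38

lx·mx for x ≥ 1: 1.205, 0.6086, 0.204, 0.0915, 0 → sum = 2.1091
V_1 = 2.1091 / l_1 = 2.1091 / 0.482 = 4.375726… → 4.38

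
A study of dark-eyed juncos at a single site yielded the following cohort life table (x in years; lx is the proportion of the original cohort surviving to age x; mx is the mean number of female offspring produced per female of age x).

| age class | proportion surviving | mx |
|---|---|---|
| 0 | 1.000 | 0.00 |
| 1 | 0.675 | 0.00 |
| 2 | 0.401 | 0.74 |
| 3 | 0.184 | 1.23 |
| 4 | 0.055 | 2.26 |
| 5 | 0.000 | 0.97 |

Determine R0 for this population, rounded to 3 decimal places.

0.647

lx·mx by age: 0, 0, 0.29674, 0.22632, 0.1243, 0
R0 = Σ lx·mx = 0.64736 → 0.647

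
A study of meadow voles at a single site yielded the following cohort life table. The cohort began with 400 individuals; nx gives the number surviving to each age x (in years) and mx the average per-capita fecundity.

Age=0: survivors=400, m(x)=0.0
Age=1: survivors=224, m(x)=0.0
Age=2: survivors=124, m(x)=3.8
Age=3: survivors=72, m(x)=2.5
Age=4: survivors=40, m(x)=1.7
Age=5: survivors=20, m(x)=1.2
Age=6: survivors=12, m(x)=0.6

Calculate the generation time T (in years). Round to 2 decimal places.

2.56

lx = nx/n0 = nx/400: 1, 0.56, 0.31, 0.18, 0.1, 0.05, 0.03
lx·mx: 0, 0, 1.178, 0.45, 0.17, 0.06, 0.018 → R0 = 1.876
x·lx·mx: 0, 0, 2.356, 1.35, 0.68, 0.3, 0.108 → Σ = 4.794
T = 4.794 / 1.876 = 2.555437… → 2.56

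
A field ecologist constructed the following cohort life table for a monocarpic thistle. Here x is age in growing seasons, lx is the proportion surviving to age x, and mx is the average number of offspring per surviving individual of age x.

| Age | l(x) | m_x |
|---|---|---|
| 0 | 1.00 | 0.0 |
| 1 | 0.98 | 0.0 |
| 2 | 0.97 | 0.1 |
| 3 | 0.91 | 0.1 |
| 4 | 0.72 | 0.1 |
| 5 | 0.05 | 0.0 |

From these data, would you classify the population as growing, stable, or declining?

declining

R0 = Σ lx·mx = 0 + 0 + 0.097 + 0.091 + 0.072 + 0 = 0.26
R0 < 1, so the population is declining.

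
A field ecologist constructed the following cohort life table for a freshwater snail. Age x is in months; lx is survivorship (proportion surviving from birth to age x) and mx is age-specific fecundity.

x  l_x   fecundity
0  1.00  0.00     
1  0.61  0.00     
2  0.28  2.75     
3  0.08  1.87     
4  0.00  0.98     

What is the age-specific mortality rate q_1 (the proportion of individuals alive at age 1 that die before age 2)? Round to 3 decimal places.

0.541

q_1 = (l_1 − l_2) / l_1 = (0.61 − 0.28) / 0.61
     = 0.33 / 0.61 = 0.540984… → 0.541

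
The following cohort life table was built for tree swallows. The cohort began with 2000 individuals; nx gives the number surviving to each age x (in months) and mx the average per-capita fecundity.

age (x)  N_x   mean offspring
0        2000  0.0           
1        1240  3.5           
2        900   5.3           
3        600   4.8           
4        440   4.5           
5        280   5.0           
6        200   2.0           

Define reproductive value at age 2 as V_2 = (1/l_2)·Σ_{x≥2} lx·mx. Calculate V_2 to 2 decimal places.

lx = nx/n0 = nx/2000: 1, 0.62, 0.45, 0.3, 0.22, 0.14, 0.1
lx·mx for x ≥ 2: 2.385, 1.44, 0.99, 0.7, 0.2 → sum = 5.715
V_2 = 5.715 / l_2 = 5.715 / 0.45 = 12.7 → 12.70

12.70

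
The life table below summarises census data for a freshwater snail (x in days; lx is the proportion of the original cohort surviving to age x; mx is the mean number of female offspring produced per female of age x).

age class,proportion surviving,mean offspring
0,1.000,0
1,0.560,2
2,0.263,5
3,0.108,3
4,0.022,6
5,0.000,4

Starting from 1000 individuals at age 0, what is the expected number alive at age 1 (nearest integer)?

Expected survivors = N0 · l_1 = 1000 × 0.560 = 560 → 560

560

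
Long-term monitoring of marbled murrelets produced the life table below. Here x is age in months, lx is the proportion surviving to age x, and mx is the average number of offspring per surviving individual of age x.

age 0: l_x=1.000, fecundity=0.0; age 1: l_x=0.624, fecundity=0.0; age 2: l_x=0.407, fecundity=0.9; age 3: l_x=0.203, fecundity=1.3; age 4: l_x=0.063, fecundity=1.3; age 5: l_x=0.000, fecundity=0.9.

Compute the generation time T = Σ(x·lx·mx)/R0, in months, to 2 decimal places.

lx·mx: 0, 0, 0.3663, 0.2639, 0.0819, 0 → R0 = 0.7121
x·lx·mx: 0, 0, 0.7326, 0.7917, 0.3276, 0 → Σ = 1.8519
T = 1.8519 / 0.7121 = 2.600618… → 2.60

2.60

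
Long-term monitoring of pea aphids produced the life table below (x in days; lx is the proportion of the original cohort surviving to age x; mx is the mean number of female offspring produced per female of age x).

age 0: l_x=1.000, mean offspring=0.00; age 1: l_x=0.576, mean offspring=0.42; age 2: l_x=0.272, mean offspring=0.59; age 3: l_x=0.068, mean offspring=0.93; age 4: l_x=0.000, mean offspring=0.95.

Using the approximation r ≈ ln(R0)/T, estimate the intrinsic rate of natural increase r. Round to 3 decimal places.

R0 = Σ lx·mx = 0 + 0.24192 + 0.16048 + 0.06324 + 0 = 0.46564
Σ x·lx·mx = 0.7526; T = 0.7526/0.46564 = 1.61627…
r ≈ ln(R0)/T = ln(0.46564)/1.61627… = -0.47291… → -0.473

-0.473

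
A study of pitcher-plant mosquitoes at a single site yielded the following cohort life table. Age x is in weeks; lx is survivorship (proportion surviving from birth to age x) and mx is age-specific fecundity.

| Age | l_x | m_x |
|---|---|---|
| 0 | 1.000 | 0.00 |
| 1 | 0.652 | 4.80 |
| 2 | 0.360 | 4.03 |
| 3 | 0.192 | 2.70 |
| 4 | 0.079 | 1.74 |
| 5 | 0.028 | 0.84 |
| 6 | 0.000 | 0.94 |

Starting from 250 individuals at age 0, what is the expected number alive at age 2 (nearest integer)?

Expected survivors = N0 · l_2 = 250 × 0.360 = 90 → 90

90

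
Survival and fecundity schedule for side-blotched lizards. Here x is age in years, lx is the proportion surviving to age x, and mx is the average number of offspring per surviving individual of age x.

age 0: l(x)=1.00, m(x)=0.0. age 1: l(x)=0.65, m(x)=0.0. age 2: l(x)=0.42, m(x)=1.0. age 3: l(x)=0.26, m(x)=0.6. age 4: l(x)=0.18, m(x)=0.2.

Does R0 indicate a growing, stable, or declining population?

declining

R0 = Σ lx·mx = 0 + 0 + 0.42 + 0.156 + 0.036 = 0.612
R0 < 1, so the population is declining.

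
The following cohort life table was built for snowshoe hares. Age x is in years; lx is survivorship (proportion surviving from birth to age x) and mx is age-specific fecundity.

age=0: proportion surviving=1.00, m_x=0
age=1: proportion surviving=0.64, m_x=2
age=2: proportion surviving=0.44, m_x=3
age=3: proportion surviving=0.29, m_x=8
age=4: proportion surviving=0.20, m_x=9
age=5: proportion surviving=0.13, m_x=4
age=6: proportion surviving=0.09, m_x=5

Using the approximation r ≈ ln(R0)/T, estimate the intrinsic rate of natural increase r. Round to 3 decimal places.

R0 = Σ lx·mx = 0 + 1.28 + 1.32 + 2.32 + 1.8 + 0.52 + 0.45 = 7.69
Σ x·lx·mx = 23.38; T = 23.38/7.69 = 3.04031…
r ≈ ln(R0)/T = ln(7.69)/3.04031… = 0.67096… → 0.671

0.671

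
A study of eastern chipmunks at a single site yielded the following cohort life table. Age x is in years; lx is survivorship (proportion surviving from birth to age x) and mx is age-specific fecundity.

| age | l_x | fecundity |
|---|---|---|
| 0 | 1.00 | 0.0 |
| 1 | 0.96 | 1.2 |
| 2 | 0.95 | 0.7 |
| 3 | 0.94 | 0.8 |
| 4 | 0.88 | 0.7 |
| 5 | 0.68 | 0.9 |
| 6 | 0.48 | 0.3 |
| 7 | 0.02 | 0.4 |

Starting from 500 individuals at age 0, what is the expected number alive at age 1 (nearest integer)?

Expected survivors = N0 · l_1 = 500 × 0.96 = 480 → 480

480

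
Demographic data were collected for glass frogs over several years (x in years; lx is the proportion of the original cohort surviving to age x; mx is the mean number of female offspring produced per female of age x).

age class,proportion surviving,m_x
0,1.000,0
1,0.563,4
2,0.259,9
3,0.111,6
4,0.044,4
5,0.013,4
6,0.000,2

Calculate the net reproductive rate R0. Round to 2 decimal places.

lx·mx by age: 0, 2.252, 2.331, 0.666, 0.176, 0.052, 0
R0 = Σ lx·mx = 5.477 → 5.48

5.48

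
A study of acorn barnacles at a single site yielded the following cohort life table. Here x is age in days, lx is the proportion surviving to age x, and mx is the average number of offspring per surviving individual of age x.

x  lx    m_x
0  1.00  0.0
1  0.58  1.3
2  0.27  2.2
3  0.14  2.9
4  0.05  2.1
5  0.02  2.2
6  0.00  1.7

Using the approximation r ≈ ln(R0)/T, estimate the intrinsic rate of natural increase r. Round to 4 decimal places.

0.3222

R0 = Σ lx·mx = 0 + 0.754 + 0.594 + 0.406 + 0.105 + 0.044 + 0 = 1.903
Σ x·lx·mx = 3.8; T = 3.8/1.903 = 1.99685…
r ≈ ln(R0)/T = ln(1.903)/1.99685… = 0.322224… → 0.3222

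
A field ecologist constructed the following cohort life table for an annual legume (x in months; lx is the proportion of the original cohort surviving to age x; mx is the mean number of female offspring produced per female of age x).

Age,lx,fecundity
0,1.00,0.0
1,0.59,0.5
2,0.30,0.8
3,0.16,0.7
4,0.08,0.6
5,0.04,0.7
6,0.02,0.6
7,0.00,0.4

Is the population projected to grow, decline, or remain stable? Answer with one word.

declining

R0 = Σ lx·mx = 0 + 0.295 + 0.24 + 0.112 + 0.048 + 0.028 + 0.012 + 0 = 0.735
R0 < 1, so the population is declining.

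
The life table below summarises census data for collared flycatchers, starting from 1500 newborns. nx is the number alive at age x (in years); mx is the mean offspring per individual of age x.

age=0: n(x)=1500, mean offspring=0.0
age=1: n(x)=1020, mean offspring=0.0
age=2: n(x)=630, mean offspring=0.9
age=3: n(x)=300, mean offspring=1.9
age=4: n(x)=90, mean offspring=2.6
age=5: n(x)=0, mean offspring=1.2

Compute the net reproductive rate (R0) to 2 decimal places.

0.91

lx = nx/n0 = nx/1500: 1, 0.68, 0.42, 0.2, 0.06, 0
lx·mx by age: 0, 0, 0.378, 0.38, 0.156, 0
R0 = Σ lx·mx = 0.914 → 0.91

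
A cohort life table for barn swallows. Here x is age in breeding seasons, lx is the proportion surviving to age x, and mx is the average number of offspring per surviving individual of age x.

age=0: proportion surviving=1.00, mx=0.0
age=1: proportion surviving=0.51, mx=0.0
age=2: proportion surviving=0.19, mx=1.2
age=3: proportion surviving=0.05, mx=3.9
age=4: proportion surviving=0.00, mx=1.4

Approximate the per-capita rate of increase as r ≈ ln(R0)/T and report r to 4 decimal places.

R0 = Σ lx·mx = 0 + 0 + 0.228 + 0.195 + 0 = 0.423
Σ x·lx·mx = 1.041; T = 1.041/0.423 = 2.46099…
r ≈ ln(R0)/T = ln(0.423)/2.46099… = -0.349608… → -0.3496

-0.3496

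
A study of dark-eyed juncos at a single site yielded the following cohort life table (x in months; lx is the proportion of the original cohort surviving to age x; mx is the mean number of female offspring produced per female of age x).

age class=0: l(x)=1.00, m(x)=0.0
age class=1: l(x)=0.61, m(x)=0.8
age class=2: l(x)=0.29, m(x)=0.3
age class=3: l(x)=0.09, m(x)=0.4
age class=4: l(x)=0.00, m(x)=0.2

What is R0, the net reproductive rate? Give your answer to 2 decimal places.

lx·mx by age: 0, 0.488, 0.087, 0.036, 0
R0 = Σ lx·mx = 0.611 → 0.61

0.61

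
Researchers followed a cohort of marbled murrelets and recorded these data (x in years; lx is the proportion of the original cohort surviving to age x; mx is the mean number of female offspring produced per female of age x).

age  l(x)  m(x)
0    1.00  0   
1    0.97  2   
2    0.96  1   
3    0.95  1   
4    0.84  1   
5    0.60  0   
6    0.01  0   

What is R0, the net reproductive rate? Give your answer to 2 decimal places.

4.69

lx·mx by age: 0, 1.94, 0.96, 0.95, 0.84, 0, 0
R0 = Σ lx·mx = 4.69 → 4.69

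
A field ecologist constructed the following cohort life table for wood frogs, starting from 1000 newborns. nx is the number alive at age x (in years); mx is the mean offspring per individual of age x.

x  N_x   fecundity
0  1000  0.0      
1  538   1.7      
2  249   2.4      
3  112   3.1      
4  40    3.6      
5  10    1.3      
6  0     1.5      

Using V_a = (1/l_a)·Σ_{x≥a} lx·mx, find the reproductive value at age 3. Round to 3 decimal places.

lx = nx/n0 = nx/1000: 1, 0.538, 0.249, 0.112, 0.04, 0.01, 0
lx·mx for x ≥ 3: 0.3472, 0.144, 0.013, 0 → sum = 0.5042
V_3 = 0.5042 / l_3 = 0.5042 / 0.112 = 4.501786… → 4.502

4.502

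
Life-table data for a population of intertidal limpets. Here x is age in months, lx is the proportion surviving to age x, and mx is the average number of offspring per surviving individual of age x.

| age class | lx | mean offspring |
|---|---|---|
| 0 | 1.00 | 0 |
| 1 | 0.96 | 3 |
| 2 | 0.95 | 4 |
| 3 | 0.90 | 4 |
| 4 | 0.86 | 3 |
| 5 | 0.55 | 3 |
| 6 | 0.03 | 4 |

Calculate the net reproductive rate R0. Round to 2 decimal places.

14.63

lx·mx by age: 0, 2.88, 3.8, 3.6, 2.58, 1.65, 0.12
R0 = Σ lx·mx = 14.63 → 14.63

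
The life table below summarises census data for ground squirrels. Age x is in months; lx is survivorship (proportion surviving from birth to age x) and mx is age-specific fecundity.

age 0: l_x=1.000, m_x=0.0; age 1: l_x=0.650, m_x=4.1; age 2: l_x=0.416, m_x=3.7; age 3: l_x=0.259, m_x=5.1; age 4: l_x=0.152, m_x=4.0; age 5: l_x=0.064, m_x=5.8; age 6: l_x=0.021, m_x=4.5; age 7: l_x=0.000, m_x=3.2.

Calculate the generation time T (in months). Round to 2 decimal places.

lx·mx: 0, 2.665, 1.5392, 1.3209, 0.608, 0.3712, 0.0945, 0 → R0 = 6.5988
x·lx·mx: 0, 2.665, 3.0784, 3.9627, 2.432, 1.856, 0.567, 0 → Σ = 14.5611
T = 14.5611 / 6.5988 = 2.206628… → 2.21

2.21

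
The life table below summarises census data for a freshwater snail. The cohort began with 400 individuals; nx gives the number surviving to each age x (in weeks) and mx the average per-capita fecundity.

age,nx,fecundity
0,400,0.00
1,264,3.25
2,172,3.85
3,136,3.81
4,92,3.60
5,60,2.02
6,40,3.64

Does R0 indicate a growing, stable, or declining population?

lx = nx/n0 = nx/400: 1, 0.66, 0.43, 0.34, 0.23, 0.15, 0.1
R0 = Σ lx·mx = 0 + 2.145 + 1.6555 + 1.2954 + 0.828 + 0.303 + 0.364 = 6.5909
R0 > 1, so the population is growing.

growing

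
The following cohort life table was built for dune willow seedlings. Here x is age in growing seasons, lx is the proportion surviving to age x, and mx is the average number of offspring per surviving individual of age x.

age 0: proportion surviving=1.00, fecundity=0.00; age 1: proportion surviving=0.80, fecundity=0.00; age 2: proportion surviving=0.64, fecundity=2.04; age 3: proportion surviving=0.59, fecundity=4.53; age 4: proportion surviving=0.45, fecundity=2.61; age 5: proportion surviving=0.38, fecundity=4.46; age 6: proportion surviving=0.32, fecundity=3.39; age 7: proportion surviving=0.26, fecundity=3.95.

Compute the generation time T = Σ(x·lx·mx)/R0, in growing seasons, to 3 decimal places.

lx·mx: 0, 0, 1.3056, 2.6727, 1.1745, 1.6948, 1.0848, 1.027 → R0 = 8.9594
x·lx·mx: 0, 0, 2.6112, 8.0181, 4.698, 8.474, 6.5088, 7.189 → Σ = 37.4991
T = 37.4991 / 8.9594 = 4.185448… → 4.185

4.185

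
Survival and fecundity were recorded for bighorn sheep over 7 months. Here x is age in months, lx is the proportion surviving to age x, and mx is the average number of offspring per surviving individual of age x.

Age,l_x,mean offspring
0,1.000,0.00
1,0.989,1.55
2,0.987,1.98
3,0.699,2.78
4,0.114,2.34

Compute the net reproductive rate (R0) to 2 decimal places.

lx·mx by age: 0, 1.53295, 1.95426, 1.94322, 0.26676
R0 = Σ lx·mx = 5.69719 → 5.70

5.70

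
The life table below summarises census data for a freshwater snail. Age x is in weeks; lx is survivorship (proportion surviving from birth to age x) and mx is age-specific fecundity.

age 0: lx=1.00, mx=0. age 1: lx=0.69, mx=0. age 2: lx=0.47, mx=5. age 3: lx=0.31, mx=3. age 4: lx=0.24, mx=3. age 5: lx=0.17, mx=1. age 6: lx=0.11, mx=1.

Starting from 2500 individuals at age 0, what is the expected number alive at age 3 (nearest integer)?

775

Expected survivors = N0 · l_3 = 2500 × 0.31 = 775 → 775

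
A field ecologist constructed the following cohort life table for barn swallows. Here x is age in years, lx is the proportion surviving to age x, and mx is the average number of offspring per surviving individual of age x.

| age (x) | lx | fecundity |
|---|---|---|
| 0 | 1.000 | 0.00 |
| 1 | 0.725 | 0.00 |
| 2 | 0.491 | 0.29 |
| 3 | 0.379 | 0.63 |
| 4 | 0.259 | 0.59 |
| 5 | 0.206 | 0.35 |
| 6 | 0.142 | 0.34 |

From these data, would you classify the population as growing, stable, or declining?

declining

R0 = Σ lx·mx = 0 + 0 + 0.14239 + 0.23877 + 0.15281 + 0.0721 + 0.04828 = 0.65435
R0 < 1, so the population is declining.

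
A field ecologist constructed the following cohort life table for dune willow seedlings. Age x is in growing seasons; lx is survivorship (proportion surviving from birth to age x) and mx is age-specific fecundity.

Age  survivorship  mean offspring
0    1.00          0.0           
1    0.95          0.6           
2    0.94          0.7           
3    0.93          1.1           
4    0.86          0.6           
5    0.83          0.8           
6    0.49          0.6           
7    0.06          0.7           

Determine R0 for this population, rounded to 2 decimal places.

lx·mx by age: 0, 0.57, 0.658, 1.023, 0.516, 0.664, 0.294, 0.042
R0 = Σ lx·mx = 3.767 → 3.77

3.77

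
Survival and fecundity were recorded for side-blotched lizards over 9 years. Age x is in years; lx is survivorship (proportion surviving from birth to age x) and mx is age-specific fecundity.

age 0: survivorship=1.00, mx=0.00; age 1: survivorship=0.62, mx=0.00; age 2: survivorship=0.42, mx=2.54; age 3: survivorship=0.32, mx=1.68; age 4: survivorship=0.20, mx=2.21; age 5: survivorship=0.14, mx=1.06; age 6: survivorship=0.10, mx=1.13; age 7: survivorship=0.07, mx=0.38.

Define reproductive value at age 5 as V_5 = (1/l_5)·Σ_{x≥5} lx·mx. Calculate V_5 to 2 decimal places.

2.06

lx·mx for x ≥ 5: 0.1484, 0.113, 0.0266 → sum = 0.288
V_5 = 0.288 / l_5 = 0.288 / 0.14 = 2.057143… → 2.06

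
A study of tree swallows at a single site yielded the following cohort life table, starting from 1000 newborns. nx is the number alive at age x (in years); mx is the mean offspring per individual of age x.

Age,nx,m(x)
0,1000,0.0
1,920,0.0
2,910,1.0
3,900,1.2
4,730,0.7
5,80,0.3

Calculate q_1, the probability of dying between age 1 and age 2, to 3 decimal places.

0.011

lx = nx/n0 = nx/1000: 1, 0.92, 0.91, 0.9, 0.73, 0.08
q_1 = (l_1 − l_2) / l_1 = (0.92 − 0.91) / 0.92
     = 0.01 / 0.92 = 0.01087… → 0.011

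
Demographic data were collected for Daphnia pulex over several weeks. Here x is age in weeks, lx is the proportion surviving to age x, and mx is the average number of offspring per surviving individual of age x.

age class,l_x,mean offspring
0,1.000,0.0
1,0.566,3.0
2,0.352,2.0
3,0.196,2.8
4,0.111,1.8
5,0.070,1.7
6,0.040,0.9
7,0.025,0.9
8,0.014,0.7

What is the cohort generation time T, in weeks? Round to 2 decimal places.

lx·mx: 0, 1.698, 0.704, 0.5488, 0.1998, 0.119, 0.036, 0.0225, 0.0098 → R0 = 3.3379
x·lx·mx: 0, 1.698, 1.408, 1.6464, 0.7992, 0.595, 0.216, 0.1575, 0.0784 → Σ = 6.5985
T = 6.5985 / 3.3379 = 1.976842… → 1.98

1.98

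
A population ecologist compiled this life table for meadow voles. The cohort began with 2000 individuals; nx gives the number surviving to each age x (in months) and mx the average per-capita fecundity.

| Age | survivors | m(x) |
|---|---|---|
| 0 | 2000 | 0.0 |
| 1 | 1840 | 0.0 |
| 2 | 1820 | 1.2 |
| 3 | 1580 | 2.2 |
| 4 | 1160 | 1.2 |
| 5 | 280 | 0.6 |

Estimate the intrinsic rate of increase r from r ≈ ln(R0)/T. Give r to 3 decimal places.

lx = nx/n0 = nx/2000: 1, 0.92, 0.91, 0.79, 0.58, 0.14
R0 = Σ lx·mx = 0 + 0 + 1.092 + 1.738 + 0.696 + 0.084 = 3.61
Σ x·lx·mx = 10.602; T = 10.602/3.61 = 2.93684…
r ≈ ln(R0)/T = ln(3.61)/2.93684… = 0.4371… → 0.437

0.437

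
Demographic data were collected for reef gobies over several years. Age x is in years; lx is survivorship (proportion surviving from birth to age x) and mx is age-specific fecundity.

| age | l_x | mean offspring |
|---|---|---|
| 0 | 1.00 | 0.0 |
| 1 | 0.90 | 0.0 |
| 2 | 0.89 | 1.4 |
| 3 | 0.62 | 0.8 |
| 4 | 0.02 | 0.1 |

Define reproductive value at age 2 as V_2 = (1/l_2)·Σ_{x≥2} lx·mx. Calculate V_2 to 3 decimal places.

1.960

lx·mx for x ≥ 2: 1.246, 0.496, 0.002 → sum = 1.744
V_2 = 1.744 / l_2 = 1.744 / 0.89 = 1.959551… → 1.960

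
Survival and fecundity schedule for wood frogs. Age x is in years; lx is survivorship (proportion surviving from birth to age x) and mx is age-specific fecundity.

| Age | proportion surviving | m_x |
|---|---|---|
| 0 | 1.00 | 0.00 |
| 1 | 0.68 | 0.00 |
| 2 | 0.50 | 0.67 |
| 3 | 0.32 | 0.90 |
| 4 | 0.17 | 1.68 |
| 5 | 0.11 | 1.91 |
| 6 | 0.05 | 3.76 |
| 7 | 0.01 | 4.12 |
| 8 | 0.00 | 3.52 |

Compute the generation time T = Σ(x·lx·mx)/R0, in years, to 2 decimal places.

lx·mx: 0, 0, 0.335, 0.288, 0.2856, 0.2101, 0.188, 0.0412, 0 → R0 = 1.3479
x·lx·mx: 0, 0, 0.67, 0.864, 1.1424, 1.0505, 1.128, 0.2884, 0 → Σ = 5.1433
T = 5.1433 / 1.3479 = 3.815788… → 3.82

3.82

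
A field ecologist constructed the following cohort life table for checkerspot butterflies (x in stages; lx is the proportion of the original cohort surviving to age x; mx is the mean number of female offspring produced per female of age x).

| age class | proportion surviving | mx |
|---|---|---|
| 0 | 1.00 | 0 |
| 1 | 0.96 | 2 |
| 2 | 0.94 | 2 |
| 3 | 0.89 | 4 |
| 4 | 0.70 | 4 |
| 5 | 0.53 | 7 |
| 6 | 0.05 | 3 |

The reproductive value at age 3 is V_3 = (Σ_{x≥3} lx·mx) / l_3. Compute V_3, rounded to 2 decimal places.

11.48

lx·mx for x ≥ 3: 3.56, 2.8, 3.71, 0.15 → sum = 10.22
V_3 = 10.22 / l_3 = 10.22 / 0.89 = 11.483146… → 11.48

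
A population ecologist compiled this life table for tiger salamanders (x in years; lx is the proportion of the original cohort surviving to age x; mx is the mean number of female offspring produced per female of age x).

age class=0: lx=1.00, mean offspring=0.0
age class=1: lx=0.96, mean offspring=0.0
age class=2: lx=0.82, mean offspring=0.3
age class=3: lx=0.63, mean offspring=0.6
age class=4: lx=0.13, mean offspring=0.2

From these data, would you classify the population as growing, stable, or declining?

R0 = Σ lx·mx = 0 + 0 + 0.246 + 0.378 + 0.026 = 0.65
R0 < 1, so the population is declining.

declining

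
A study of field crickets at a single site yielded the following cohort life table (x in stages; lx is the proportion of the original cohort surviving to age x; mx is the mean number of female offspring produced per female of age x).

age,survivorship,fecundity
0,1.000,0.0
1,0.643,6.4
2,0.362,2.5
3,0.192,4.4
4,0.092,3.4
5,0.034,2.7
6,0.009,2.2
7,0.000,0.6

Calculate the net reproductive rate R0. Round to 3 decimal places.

lx·mx by age: 0, 4.1152, 0.905, 0.8448, 0.3128, 0.0918, 0.0198, 0
R0 = Σ lx·mx = 6.2894 → 6.289

6.289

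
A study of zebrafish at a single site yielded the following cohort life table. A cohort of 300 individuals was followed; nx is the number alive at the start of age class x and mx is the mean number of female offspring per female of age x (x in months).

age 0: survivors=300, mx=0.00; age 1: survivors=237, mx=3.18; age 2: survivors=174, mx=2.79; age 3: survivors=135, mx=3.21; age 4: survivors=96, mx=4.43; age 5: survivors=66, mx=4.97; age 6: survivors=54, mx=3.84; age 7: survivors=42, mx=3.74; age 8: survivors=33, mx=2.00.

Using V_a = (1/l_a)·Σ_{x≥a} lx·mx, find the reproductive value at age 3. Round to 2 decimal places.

11.98

lx = nx/n0 = nx/300: 1, 0.79, 0.58, 0.45, 0.32, 0.22, 0.18, 0.14, 0.11
lx·mx for x ≥ 3: 1.4445, 1.4176, 1.0934, 0.6912, 0.5236, 0.22 → sum = 5.3903
V_3 = 5.3903 / l_3 = 5.3903 / 0.45 = 11.978444… → 11.98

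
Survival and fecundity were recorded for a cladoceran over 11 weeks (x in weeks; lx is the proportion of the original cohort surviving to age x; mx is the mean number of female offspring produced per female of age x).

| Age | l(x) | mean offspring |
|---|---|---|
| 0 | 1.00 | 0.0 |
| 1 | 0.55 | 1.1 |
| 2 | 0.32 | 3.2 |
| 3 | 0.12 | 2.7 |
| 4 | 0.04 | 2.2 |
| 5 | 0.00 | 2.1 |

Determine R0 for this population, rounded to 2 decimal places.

lx·mx by age: 0, 0.605, 1.024, 0.324, 0.088, 0
R0 = Σ lx·mx = 2.041 → 2.04

2.04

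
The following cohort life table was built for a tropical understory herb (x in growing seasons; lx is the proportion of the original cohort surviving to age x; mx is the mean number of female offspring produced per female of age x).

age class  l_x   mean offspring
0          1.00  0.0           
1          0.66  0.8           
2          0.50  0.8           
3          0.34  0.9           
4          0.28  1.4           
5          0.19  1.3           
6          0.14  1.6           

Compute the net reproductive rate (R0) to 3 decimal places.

lx·mx by age: 0, 0.528, 0.4, 0.306, 0.392, 0.247, 0.224
R0 = Σ lx·mx = 2.097 → 2.097

2.097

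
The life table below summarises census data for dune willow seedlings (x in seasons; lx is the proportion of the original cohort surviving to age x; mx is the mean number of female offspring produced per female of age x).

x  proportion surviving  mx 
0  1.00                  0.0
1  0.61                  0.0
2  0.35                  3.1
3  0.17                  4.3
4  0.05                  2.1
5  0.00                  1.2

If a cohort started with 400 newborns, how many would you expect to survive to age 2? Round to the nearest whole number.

140

Expected survivors = N0 · l_2 = 400 × 0.35 = 140 → 140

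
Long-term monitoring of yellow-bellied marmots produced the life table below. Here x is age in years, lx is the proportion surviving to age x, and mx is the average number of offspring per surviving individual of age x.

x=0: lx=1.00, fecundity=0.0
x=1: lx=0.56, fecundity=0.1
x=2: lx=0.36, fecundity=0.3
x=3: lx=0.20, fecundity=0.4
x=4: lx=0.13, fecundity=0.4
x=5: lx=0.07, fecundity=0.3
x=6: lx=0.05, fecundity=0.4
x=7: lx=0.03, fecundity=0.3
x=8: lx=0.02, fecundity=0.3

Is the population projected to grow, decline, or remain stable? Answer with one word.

declining

R0 = Σ lx·mx = 0 + 0.056 + 0.108 + 0.08 + 0.052 + 0.021 + 0.02 + 0.009 + 0.006 = 0.352
R0 < 1, so the population is declining.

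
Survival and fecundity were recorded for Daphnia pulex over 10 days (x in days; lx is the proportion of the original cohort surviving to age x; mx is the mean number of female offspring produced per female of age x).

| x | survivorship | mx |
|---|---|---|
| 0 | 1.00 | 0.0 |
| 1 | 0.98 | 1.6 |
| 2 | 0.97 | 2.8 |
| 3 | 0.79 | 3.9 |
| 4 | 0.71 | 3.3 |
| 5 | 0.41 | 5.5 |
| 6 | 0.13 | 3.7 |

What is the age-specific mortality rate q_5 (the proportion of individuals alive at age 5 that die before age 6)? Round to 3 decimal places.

q_5 = (l_5 − l_6) / l_5 = (0.41 − 0.13) / 0.41
     = 0.28 / 0.41 = 0.682927… → 0.683

0.683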